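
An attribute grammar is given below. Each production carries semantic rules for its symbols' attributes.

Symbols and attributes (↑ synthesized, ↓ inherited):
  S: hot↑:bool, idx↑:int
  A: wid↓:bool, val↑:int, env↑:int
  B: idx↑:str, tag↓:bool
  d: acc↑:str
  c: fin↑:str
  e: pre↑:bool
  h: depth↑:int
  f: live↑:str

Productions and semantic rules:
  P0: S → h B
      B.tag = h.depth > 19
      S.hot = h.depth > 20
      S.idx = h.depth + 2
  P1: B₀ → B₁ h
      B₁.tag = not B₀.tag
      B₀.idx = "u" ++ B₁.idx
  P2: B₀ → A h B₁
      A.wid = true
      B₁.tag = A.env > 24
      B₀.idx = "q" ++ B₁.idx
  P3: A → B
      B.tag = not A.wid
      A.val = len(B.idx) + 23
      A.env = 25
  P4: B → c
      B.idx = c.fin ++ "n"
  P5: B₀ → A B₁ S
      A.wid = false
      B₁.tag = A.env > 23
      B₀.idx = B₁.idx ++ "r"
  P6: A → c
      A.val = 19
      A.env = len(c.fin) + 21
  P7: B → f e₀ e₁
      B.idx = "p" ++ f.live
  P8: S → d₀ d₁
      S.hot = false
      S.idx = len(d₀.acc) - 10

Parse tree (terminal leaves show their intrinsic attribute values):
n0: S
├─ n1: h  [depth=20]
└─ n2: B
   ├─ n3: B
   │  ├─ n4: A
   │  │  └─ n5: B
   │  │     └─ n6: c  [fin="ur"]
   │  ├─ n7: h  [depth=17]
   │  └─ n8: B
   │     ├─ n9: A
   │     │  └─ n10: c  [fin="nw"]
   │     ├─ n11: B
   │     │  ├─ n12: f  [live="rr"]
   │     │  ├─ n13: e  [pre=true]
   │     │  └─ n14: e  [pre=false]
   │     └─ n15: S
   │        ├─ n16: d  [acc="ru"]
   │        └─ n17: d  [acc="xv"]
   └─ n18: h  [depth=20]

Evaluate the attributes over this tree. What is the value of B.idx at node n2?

1. n1.depth = 20  [terminal]
2. n2.tag = true  [h.depth > 19]
3. n3.tag = false  [not B₀.tag]
4. n4.wid = true  [true]
5. n5.tag = false  [not A.wid]
6. n6.fin = "ur"  [terminal]
7. n5.idx = "urn"  [c.fin ++ "n"]
8. n4.val = 26  [len(B.idx) + 23]
9. n4.env = 25  [25]
10. n7.depth = 17  [terminal]
11. n8.tag = true  [A.env > 24]
12. n9.wid = false  [false]
13. n10.fin = "nw"  [terminal]
14. n9.val = 19  [19]
15. n9.env = 23  [len(c.fin) + 21]
16. n11.tag = false  [A.env > 23]
17. n12.live = "rr"  [terminal]
18. n13.pre = true  [terminal]
19. n14.pre = false  [terminal]
20. n11.idx = "prr"  ["p" ++ f.live]
21. n16.acc = "ru"  [terminal]
22. n17.acc = "xv"  [terminal]
23. n15.hot = false  [false]
24. n15.idx = -8  [len(d₀.acc) - 10]
25. n8.idx = "prrr"  [B₁.idx ++ "r"]
26. n3.idx = "qprrr"  ["q" ++ B₁.idx]
27. n18.depth = 20  [terminal]
28. n2.idx = "uqprrr"  ["u" ++ B₁.idx]
29. n0.hot = false  [h.depth > 20]
30. n0.idx = 22  [h.depth + 2]

"uqprrr"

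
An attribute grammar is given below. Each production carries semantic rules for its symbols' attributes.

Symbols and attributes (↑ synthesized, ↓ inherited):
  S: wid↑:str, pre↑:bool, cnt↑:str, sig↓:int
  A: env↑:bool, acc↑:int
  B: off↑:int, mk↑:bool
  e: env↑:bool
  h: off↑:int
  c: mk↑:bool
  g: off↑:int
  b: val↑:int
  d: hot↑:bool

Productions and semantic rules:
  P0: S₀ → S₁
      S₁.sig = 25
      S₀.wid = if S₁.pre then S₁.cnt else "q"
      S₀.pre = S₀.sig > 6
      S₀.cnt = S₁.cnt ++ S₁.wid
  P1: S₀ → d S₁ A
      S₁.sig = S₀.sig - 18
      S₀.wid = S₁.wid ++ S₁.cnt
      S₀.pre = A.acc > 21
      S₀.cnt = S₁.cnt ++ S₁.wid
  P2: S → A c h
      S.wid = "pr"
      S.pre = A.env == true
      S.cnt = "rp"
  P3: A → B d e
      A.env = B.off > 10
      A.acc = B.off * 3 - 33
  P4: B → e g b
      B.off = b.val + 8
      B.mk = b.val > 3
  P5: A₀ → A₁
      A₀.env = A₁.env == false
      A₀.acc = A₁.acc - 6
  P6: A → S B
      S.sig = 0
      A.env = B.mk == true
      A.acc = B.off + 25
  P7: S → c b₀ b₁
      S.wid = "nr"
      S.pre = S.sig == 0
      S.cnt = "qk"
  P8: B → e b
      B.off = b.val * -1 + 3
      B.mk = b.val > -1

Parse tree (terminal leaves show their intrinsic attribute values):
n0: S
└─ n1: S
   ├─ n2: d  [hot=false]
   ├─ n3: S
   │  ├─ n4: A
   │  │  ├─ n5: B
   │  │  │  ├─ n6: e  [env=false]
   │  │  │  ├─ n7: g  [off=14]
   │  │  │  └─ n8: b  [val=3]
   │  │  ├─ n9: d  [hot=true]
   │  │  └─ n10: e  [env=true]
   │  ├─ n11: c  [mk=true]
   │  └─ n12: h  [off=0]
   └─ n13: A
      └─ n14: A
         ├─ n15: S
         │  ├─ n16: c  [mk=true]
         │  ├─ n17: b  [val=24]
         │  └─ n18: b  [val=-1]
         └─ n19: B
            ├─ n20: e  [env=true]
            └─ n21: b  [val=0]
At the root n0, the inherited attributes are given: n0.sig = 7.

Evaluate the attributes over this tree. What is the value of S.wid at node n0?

1. n0.sig = 7  [given at root]
2. n1.sig = 25  [25]
3. n2.hot = false  [terminal]
4. n3.sig = 7  [S₀.sig - 18]
5. n6.env = false  [terminal]
6. n7.off = 14  [terminal]
7. n8.val = 3  [terminal]
8. n5.off = 11  [b.val + 8]
9. n5.mk = false  [b.val > 3]
10. n9.hot = true  [terminal]
11. n10.env = true  [terminal]
12. n4.env = true  [B.off > 10]
13. n4.acc = 0  [B.off * 3 - 33]
14. n11.mk = true  [terminal]
15. n12.off = 0  [terminal]
16. n3.wid = "pr"  ["pr"]
17. n3.pre = true  [A.env == true]
18. n3.cnt = "rp"  ["rp"]
19. n15.sig = 0  [0]
20. n16.mk = true  [terminal]
21. n17.val = 24  [terminal]
22. n18.val = -1  [terminal]
23. n15.wid = "nr"  ["nr"]
24. n15.pre = true  [S.sig == 0]
25. n15.cnt = "qk"  ["qk"]
26. n20.env = true  [terminal]
27. n21.val = 0  [terminal]
28. n19.off = 3  [b.val * -1 + 3]
29. n19.mk = true  [b.val > -1]
30. n14.env = true  [B.mk == true]
31. n14.acc = 28  [B.off + 25]
32. n13.env = false  [A₁.env == false]
33. n13.acc = 22  [A₁.acc - 6]
34. n1.wid = "prrp"  [S₁.wid ++ S₁.cnt]
35. n1.pre = true  [A.acc > 21]
36. n1.cnt = "rppr"  [S₁.cnt ++ S₁.wid]
37. n0.wid = "rppr"  [if S₁.pre then S₁.cnt else "q"]
38. n0.pre = true  [S₀.sig > 6]
39. n0.cnt = "rpprprrp"  [S₁.cnt ++ S₁.wid]

"rppr"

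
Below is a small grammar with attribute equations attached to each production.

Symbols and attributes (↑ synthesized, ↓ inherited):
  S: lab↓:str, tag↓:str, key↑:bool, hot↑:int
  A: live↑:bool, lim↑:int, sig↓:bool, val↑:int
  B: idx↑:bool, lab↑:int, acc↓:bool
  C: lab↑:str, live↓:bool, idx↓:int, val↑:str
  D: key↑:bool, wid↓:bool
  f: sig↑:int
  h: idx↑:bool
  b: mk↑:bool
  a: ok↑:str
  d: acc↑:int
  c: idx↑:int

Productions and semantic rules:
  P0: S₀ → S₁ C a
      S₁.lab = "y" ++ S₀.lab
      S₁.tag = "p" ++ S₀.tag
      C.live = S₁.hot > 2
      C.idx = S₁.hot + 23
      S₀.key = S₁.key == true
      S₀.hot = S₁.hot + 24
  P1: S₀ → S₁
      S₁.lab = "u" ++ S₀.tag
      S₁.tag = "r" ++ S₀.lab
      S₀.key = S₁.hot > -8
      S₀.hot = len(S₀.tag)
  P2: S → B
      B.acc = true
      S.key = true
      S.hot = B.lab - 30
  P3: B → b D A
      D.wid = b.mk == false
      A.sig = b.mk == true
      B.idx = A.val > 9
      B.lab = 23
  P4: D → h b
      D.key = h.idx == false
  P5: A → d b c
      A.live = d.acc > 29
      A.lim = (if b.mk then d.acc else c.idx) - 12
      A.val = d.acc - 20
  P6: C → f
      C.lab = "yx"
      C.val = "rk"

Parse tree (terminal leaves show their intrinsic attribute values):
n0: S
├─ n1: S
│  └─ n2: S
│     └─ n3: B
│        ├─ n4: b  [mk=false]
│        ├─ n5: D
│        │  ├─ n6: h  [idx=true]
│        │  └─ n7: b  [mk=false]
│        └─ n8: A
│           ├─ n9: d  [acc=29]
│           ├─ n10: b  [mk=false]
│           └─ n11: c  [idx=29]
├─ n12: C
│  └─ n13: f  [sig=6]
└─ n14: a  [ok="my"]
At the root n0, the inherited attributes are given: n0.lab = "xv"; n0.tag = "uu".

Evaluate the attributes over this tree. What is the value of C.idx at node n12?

26

1. n0.lab = "xv"  [given at root]
2. n0.tag = "uu"  [given at root]
3. n1.lab = "yxv"  ["y" ++ S₀.lab]
4. n1.tag = "puu"  ["p" ++ S₀.tag]
5. n2.lab = "upuu"  ["u" ++ S₀.tag]
6. n2.tag = "ryxv"  ["r" ++ S₀.lab]
7. n3.acc = true  [true]
8. n4.mk = false  [terminal]
9. n5.wid = true  [b.mk == false]
10. n6.idx = true  [terminal]
11. n7.mk = false  [terminal]
12. n5.key = false  [h.idx == false]
13. n8.sig = false  [b.mk == true]
14. n9.acc = 29  [terminal]
15. n10.mk = false  [terminal]
16. n11.idx = 29  [terminal]
17. n8.live = false  [d.acc > 29]
18. n8.lim = 17  [(if b.mk then d.acc else c.idx) - 12]
19. n8.val = 9  [d.acc - 20]
20. n3.idx = false  [A.val > 9]
21. n3.lab = 23  [23]
22. n2.key = true  [true]
23. n2.hot = -7  [B.lab - 30]
24. n1.key = true  [S₁.hot > -8]
25. n1.hot = 3  [len(S₀.tag)]
26. n12.live = true  [S₁.hot > 2]
27. n12.idx = 26  [S₁.hot + 23]
28. n13.sig = 6  [terminal]
29. n12.lab = "yx"  ["yx"]
30. n12.val = "rk"  ["rk"]
31. n14.ok = "my"  [terminal]
32. n0.key = true  [S₁.key == true]
33. n0.hot = 27  [S₁.hot + 24]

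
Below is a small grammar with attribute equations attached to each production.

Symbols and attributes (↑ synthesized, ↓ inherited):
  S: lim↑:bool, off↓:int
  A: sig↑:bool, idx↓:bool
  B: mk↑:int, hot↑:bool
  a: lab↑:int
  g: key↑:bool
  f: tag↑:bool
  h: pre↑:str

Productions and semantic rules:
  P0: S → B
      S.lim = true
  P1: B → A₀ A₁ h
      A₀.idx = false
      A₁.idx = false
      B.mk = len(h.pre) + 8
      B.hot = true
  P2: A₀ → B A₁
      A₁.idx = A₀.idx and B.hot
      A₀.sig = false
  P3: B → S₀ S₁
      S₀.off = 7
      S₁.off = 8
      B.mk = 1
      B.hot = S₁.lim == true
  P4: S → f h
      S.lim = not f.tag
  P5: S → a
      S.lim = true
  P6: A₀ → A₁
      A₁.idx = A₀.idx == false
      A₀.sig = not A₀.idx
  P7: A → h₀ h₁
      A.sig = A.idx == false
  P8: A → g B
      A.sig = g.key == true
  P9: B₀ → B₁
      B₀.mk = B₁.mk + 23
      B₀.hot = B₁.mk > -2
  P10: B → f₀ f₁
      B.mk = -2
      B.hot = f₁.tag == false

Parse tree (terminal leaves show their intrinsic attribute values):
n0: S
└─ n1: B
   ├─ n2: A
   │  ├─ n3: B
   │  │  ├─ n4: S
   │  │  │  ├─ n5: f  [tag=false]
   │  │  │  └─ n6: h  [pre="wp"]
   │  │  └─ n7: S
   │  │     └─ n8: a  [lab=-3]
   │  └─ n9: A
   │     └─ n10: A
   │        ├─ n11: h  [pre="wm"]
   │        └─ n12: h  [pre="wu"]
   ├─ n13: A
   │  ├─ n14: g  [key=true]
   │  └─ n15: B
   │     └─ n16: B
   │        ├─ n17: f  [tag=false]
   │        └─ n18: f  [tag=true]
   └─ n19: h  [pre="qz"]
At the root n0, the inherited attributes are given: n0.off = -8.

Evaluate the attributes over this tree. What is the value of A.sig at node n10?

false

1. n0.off = -8  [given at root]
2. n2.idx = false  [false]
3. n4.off = 7  [7]
4. n5.tag = false  [terminal]
5. n6.pre = "wp"  [terminal]
6. n4.lim = true  [not f.tag]
7. n7.off = 8  [8]
8. n8.lab = -3  [terminal]
9. n7.lim = true  [true]
10. n3.mk = 1  [1]
11. n3.hot = true  [S₁.lim == true]
12. n9.idx = false  [A₀.idx and B.hot]
13. n10.idx = true  [A₀.idx == false]
14. n11.pre = "wm"  [terminal]
15. n12.pre = "wu"  [terminal]
16. n10.sig = false  [A.idx == false]
17. n9.sig = true  [not A₀.idx]
18. n2.sig = false  [false]
19. n13.idx = false  [false]
20. n14.key = true  [terminal]
21. n17.tag = false  [terminal]
22. n18.tag = true  [terminal]
23. n16.mk = -2  [-2]
24. n16.hot = false  [f₁.tag == false]
25. n15.mk = 21  [B₁.mk + 23]
26. n15.hot = false  [B₁.mk > -2]
27. n13.sig = true  [g.key == true]
28. n19.pre = "qz"  [terminal]
29. n1.mk = 10  [len(h.pre) + 8]
30. n1.hot = true  [true]
31. n0.lim = true  [true]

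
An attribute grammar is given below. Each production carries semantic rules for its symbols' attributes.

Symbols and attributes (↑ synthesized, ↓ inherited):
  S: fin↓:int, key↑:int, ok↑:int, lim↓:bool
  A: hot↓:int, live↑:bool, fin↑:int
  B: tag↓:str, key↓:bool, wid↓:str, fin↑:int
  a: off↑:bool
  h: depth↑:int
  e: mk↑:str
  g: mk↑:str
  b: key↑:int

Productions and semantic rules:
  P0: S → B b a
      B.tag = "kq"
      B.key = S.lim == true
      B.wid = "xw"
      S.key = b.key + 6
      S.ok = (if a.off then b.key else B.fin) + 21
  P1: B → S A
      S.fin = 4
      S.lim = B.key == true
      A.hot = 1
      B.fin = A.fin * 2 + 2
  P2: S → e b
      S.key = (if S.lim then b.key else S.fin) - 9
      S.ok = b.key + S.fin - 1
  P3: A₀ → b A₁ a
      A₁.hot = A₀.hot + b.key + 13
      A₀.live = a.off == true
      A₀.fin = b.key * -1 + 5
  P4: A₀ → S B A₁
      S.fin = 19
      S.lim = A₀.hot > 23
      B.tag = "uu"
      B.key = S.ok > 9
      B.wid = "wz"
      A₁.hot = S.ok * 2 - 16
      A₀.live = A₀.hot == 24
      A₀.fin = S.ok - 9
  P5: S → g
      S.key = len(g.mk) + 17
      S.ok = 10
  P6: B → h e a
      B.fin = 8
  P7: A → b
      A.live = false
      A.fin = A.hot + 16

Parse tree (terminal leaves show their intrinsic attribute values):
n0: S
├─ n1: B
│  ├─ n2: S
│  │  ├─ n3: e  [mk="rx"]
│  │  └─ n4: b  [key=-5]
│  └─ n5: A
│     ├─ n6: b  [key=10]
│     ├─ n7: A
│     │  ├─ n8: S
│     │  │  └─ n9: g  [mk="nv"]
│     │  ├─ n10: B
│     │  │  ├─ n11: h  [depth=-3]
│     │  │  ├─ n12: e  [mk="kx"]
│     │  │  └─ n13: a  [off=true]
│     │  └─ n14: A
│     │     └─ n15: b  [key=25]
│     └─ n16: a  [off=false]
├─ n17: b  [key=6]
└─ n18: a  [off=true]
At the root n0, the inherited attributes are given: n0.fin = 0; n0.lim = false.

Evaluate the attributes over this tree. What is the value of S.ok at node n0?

1. n0.fin = 0  [given at root]
2. n0.lim = false  [given at root]
3. n1.tag = "kq"  ["kq"]
4. n1.key = false  [S.lim == true]
5. n1.wid = "xw"  ["xw"]
6. n2.fin = 4  [4]
7. n2.lim = false  [B.key == true]
8. n3.mk = "rx"  [terminal]
9. n4.key = -5  [terminal]
10. n2.key = -5  [(if S.lim then b.key else S.fin) - 9]
11. n2.ok = -2  [b.key + S.fin - 1]
12. n5.hot = 1  [1]
13. n6.key = 10  [terminal]
14. n7.hot = 24  [A₀.hot + b.key + 13]
15. n8.fin = 19  [19]
16. n8.lim = true  [A₀.hot > 23]
17. n9.mk = "nv"  [terminal]
18. n8.key = 19  [len(g.mk) + 17]
19. n8.ok = 10  [10]
20. n10.tag = "uu"  ["uu"]
21. n10.key = true  [S.ok > 9]
22. n10.wid = "wz"  ["wz"]
23. n11.depth = -3  [terminal]
24. n12.mk = "kx"  [terminal]
25. n13.off = true  [terminal]
26. n10.fin = 8  [8]
27. n14.hot = 4  [S.ok * 2 - 16]
28. n15.key = 25  [terminal]
29. n14.live = false  [false]
30. n14.fin = 20  [A.hot + 16]
31. n7.live = true  [A₀.hot == 24]
32. n7.fin = 1  [S.ok - 9]
33. n16.off = false  [terminal]
34. n5.live = false  [a.off == true]
35. n5.fin = -5  [b.key * -1 + 5]
36. n1.fin = -8  [A.fin * 2 + 2]
37. n17.key = 6  [terminal]
38. n18.off = true  [terminal]
39. n0.key = 12  [b.key + 6]
40. n0.ok = 27  [(if a.off then b.key else B.fin) + 21]

27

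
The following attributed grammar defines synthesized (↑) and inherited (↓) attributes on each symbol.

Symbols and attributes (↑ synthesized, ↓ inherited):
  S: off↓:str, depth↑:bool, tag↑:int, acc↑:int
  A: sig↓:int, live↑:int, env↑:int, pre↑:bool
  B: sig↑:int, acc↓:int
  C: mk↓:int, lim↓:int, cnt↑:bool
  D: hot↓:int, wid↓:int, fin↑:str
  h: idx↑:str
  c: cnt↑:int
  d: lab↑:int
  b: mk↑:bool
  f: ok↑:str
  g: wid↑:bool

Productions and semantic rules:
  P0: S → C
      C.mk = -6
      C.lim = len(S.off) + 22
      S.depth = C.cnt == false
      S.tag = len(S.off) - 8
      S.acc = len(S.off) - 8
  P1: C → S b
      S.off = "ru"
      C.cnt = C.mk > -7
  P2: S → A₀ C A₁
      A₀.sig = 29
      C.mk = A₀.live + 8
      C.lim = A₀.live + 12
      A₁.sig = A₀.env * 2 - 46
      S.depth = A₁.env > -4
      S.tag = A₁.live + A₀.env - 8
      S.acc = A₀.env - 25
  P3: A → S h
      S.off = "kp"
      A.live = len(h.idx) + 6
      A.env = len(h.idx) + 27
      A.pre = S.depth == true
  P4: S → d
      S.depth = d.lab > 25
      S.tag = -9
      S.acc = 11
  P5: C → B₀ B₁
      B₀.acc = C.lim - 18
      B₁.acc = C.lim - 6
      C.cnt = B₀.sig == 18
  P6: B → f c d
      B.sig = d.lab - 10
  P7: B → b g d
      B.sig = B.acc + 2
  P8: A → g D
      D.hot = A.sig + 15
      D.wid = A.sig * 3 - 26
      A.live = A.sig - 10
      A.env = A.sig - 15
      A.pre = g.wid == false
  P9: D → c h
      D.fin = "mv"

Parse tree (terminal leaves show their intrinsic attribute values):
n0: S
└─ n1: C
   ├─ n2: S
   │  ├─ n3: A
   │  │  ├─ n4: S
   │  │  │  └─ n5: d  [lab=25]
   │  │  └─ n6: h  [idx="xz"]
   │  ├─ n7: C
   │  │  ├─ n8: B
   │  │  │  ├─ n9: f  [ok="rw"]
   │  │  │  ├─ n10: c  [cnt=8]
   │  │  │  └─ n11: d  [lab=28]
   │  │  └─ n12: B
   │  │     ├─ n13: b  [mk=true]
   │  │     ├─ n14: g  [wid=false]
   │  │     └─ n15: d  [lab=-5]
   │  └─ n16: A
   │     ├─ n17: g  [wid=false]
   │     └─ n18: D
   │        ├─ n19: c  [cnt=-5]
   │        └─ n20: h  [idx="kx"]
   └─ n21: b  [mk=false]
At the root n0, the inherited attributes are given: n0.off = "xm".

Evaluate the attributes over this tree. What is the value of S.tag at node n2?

23

1. n0.off = "xm"  [given at root]
2. n1.mk = -6  [-6]
3. n1.lim = 24  [len(S.off) + 22]
4. n2.off = "ru"  ["ru"]
5. n3.sig = 29  [29]
6. n4.off = "kp"  ["kp"]
7. n5.lab = 25  [terminal]
8. n4.depth = false  [d.lab > 25]
9. n4.tag = -9  [-9]
10. n4.acc = 11  [11]
11. n6.idx = "xz"  [terminal]
12. n3.live = 8  [len(h.idx) + 6]
13. n3.env = 29  [len(h.idx) + 27]
14. n3.pre = false  [S.depth == true]
15. n7.mk = 16  [A₀.live + 8]
16. n7.lim = 20  [A₀.live + 12]
17. n8.acc = 2  [C.lim - 18]
18. n9.ok = "rw"  [terminal]
19. n10.cnt = 8  [terminal]
20. n11.lab = 28  [terminal]
21. n8.sig = 18  [d.lab - 10]
22. n12.acc = 14  [C.lim - 6]
23. n13.mk = true  [terminal]
24. n14.wid = false  [terminal]
25. n15.lab = -5  [terminal]
26. n12.sig = 16  [B.acc + 2]
27. n7.cnt = true  [B₀.sig == 18]
28. n16.sig = 12  [A₀.env * 2 - 46]
29. n17.wid = false  [terminal]
30. n18.hot = 27  [A.sig + 15]
31. n18.wid = 10  [A.sig * 3 - 26]
32. n19.cnt = -5  [terminal]
33. n20.idx = "kx"  [terminal]
34. n18.fin = "mv"  ["mv"]
35. n16.live = 2  [A.sig - 10]
36. n16.env = -3  [A.sig - 15]
37. n16.pre = true  [g.wid == false]
38. n2.depth = true  [A₁.env > -4]
39. n2.tag = 23  [A₁.live + A₀.env - 8]
40. n2.acc = 4  [A₀.env - 25]
41. n21.mk = false  [terminal]
42. n1.cnt = true  [C.mk > -7]
43. n0.depth = false  [C.cnt == false]
44. n0.tag = -6  [len(S.off) - 8]
45. n0.acc = -6  [len(S.off) - 8]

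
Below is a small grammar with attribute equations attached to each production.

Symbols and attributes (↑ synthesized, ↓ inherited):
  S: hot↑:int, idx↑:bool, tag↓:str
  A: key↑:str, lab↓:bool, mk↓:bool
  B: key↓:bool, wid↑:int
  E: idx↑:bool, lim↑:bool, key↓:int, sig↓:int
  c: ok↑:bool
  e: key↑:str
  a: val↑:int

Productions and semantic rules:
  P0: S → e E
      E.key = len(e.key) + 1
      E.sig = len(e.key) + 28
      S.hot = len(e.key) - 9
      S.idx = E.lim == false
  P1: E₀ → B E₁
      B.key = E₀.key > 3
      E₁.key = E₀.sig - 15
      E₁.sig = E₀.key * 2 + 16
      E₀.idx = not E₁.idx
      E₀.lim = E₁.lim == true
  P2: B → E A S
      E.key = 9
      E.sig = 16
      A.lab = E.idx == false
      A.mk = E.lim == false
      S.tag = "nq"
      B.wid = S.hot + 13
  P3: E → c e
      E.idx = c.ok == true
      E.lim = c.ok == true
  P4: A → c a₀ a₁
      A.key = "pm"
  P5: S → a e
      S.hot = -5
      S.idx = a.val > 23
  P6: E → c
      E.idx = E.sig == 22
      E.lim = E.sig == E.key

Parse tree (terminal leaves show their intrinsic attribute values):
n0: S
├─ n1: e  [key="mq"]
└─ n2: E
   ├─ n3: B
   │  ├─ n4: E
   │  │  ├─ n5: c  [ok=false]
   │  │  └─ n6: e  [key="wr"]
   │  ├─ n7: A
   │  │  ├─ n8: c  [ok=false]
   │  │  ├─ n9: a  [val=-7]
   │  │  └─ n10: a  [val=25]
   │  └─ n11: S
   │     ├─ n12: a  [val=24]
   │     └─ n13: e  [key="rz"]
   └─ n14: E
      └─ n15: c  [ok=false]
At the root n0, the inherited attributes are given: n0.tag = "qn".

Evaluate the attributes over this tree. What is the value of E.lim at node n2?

1. n0.tag = "qn"  [given at root]
2. n1.key = "mq"  [terminal]
3. n2.key = 3  [len(e.key) + 1]
4. n2.sig = 30  [len(e.key) + 28]
5. n3.key = false  [E₀.key > 3]
6. n4.key = 9  [9]
7. n4.sig = 16  [16]
8. n5.ok = false  [terminal]
9. n6.key = "wr"  [terminal]
10. n4.idx = false  [c.ok == true]
11. n4.lim = false  [c.ok == true]
12. n7.lab = true  [E.idx == false]
13. n7.mk = true  [E.lim == false]
14. n8.ok = false  [terminal]
15. n9.val = -7  [terminal]
16. n10.val = 25  [terminal]
17. n7.key = "pm"  ["pm"]
18. n11.tag = "nq"  ["nq"]
19. n12.val = 24  [terminal]
20. n13.key = "rz"  [terminal]
21. n11.hot = -5  [-5]
22. n11.idx = true  [a.val > 23]
23. n3.wid = 8  [S.hot + 13]
24. n14.key = 15  [E₀.sig - 15]
25. n14.sig = 22  [E₀.key * 2 + 16]
26. n15.ok = false  [terminal]
27. n14.idx = true  [E.sig == 22]
28. n14.lim = false  [E.sig == E.key]
29. n2.idx = false  [not E₁.idx]
30. n2.lim = false  [E₁.lim == true]
31. n0.hot = -7  [len(e.key) - 9]
32. n0.idx = true  [E.lim == false]

false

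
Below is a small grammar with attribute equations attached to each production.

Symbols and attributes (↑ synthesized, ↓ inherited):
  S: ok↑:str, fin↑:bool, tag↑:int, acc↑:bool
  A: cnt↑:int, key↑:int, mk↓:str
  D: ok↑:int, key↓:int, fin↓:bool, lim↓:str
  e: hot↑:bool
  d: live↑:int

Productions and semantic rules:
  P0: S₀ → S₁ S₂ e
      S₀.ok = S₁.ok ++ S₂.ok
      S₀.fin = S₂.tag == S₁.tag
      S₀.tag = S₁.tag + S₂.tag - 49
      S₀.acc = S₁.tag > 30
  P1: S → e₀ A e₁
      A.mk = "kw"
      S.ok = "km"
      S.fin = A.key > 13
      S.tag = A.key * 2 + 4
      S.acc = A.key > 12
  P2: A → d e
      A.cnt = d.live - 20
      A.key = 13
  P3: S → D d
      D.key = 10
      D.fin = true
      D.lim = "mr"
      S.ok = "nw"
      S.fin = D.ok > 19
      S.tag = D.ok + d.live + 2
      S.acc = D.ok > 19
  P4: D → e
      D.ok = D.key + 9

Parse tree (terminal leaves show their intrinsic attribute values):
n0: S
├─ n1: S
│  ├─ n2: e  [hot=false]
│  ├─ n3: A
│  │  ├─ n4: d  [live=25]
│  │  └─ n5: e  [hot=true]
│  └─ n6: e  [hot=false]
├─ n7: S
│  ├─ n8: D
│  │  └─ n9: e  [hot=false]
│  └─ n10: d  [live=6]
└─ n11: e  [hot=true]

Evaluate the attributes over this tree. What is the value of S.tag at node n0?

1. n2.hot = false  [terminal]
2. n3.mk = "kw"  ["kw"]
3. n4.live = 25  [terminal]
4. n5.hot = true  [terminal]
5. n3.cnt = 5  [d.live - 20]
6. n3.key = 13  [13]
7. n6.hot = false  [terminal]
8. n1.ok = "km"  ["km"]
9. n1.fin = false  [A.key > 13]
10. n1.tag = 30  [A.key * 2 + 4]
11. n1.acc = true  [A.key > 12]
12. n8.key = 10  [10]
13. n8.fin = true  [true]
14. n8.lim = "mr"  ["mr"]
15. n9.hot = false  [terminal]
16. n8.ok = 19  [D.key + 9]
17. n10.live = 6  [terminal]
18. n7.ok = "nw"  ["nw"]
19. n7.fin = false  [D.ok > 19]
20. n7.tag = 27  [D.ok + d.live + 2]
21. n7.acc = false  [D.ok > 19]
22. n11.hot = true  [terminal]
23. n0.ok = "kmnw"  [S₁.ok ++ S₂.ok]
24. n0.fin = false  [S₂.tag == S₁.tag]
25. n0.tag = 8  [S₁.tag + S₂.tag - 49]
26. n0.acc = false  [S₁.tag > 30]

8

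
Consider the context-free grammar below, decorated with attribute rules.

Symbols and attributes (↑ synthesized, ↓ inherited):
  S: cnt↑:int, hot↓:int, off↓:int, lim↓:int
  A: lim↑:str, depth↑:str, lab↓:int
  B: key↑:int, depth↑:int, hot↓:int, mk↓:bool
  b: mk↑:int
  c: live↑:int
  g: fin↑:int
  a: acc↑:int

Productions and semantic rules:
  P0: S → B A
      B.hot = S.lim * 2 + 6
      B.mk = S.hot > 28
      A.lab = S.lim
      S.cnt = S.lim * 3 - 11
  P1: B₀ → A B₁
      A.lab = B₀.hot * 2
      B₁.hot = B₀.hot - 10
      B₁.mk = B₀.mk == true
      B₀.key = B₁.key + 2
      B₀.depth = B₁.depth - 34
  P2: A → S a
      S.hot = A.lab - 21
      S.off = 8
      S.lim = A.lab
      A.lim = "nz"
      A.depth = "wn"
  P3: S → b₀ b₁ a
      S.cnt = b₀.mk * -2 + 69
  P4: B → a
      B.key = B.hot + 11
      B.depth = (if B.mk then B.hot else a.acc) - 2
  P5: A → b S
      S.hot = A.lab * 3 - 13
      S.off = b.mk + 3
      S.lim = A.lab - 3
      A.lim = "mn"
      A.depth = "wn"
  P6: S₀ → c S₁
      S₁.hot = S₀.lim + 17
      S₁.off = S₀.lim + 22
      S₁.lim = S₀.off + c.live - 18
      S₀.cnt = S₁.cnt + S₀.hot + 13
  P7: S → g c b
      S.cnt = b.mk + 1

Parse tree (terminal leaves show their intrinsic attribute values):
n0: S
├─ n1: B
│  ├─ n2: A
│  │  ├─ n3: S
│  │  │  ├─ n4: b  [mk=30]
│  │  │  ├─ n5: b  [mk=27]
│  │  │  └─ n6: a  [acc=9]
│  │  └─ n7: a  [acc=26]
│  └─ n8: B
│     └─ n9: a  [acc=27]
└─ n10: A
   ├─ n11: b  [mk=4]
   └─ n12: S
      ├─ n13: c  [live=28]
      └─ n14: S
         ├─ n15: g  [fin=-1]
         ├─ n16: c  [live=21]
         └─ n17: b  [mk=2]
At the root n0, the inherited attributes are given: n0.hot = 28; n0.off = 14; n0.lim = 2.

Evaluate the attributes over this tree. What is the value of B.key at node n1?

1. n0.hot = 28  [given at root]
2. n0.off = 14  [given at root]
3. n0.lim = 2  [given at root]
4. n1.hot = 10  [S.lim * 2 + 6]
5. n1.mk = false  [S.hot > 28]
6. n2.lab = 20  [B₀.hot * 2]
7. n3.hot = -1  [A.lab - 21]
8. n3.off = 8  [8]
9. n3.lim = 20  [A.lab]
10. n4.mk = 30  [terminal]
11. n5.mk = 27  [terminal]
12. n6.acc = 9  [terminal]
13. n3.cnt = 9  [b₀.mk * -2 + 69]
14. n7.acc = 26  [terminal]
15. n2.lim = "nz"  ["nz"]
16. n2.depth = "wn"  ["wn"]
17. n8.hot = 0  [B₀.hot - 10]
18. n8.mk = false  [B₀.mk == true]
19. n9.acc = 27  [terminal]
20. n8.key = 11  [B.hot + 11]
21. n8.depth = 25  [(if B.mk then B.hot else a.acc) - 2]
22. n1.key = 13  [B₁.key + 2]
23. n1.depth = -9  [B₁.depth - 34]
24. n10.lab = 2  [S.lim]
25. n11.mk = 4  [terminal]
26. n12.hot = -7  [A.lab * 3 - 13]
27. n12.off = 7  [b.mk + 3]
28. n12.lim = -1  [A.lab - 3]
29. n13.live = 28  [terminal]
30. n14.hot = 16  [S₀.lim + 17]
31. n14.off = 21  [S₀.lim + 22]
32. n14.lim = 17  [S₀.off + c.live - 18]
33. n15.fin = -1  [terminal]
34. n16.live = 21  [terminal]
35. n17.mk = 2  [terminal]
36. n14.cnt = 3  [b.mk + 1]
37. n12.cnt = 9  [S₁.cnt + S₀.hot + 13]
38. n10.lim = "mn"  ["mn"]
39. n10.depth = "wn"  ["wn"]
40. n0.cnt = -5  [S.lim * 3 - 11]

13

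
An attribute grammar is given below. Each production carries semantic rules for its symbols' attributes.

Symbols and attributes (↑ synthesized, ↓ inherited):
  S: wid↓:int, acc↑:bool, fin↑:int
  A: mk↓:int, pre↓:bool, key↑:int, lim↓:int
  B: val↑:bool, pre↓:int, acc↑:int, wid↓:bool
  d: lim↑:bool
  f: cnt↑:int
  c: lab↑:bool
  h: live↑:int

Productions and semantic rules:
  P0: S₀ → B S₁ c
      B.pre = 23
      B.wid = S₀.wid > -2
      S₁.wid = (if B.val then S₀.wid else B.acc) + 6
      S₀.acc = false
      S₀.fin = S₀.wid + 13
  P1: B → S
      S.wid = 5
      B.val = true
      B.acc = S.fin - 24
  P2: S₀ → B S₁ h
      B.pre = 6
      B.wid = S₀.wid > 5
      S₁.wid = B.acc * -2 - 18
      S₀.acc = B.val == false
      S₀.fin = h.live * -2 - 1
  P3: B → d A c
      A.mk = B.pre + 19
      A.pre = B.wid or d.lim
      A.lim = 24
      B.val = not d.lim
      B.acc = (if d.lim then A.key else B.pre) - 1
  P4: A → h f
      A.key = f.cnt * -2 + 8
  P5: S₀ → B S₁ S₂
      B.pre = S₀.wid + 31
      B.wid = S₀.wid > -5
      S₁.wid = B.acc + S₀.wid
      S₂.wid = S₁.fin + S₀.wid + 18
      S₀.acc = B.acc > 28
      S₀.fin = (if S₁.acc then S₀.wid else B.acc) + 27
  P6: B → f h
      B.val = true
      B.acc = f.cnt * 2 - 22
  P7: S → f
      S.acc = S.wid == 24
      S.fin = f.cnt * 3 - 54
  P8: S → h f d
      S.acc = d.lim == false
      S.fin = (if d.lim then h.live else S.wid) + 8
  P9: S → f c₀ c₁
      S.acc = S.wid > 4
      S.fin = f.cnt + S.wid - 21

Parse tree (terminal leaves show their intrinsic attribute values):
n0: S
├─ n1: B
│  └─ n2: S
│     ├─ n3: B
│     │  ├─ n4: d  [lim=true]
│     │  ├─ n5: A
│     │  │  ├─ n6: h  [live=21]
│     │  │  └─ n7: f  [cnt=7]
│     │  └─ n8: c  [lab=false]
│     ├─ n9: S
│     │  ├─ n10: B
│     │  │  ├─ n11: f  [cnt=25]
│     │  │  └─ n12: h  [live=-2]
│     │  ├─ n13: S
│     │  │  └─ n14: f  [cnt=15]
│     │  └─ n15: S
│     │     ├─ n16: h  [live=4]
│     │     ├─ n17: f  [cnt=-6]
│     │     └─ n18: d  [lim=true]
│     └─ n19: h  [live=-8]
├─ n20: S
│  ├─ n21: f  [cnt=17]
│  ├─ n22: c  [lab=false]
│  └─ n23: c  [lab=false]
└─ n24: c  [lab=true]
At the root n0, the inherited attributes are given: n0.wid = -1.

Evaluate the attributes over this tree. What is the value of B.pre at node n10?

27

1. n0.wid = -1  [given at root]
2. n1.pre = 23  [23]
3. n1.wid = true  [S₀.wid > -2]
4. n2.wid = 5  [5]
5. n3.pre = 6  [6]
6. n3.wid = false  [S₀.wid > 5]
7. n4.lim = true  [terminal]
8. n5.mk = 25  [B.pre + 19]
9. n5.pre = true  [B.wid or d.lim]
10. n5.lim = 24  [24]
11. n6.live = 21  [terminal]
12. n7.cnt = 7  [terminal]
13. n5.key = -6  [f.cnt * -2 + 8]
14. n8.lab = false  [terminal]
15. n3.val = false  [not d.lim]
16. n3.acc = -7  [(if d.lim then A.key else B.pre) - 1]
17. n9.wid = -4  [B.acc * -2 - 18]
18. n10.pre = 27  [S₀.wid + 31]
19. n10.wid = true  [S₀.wid > -5]
20. n11.cnt = 25  [terminal]
21. n12.live = -2  [terminal]
22. n10.val = true  [true]
23. n10.acc = 28  [f.cnt * 2 - 22]
24. n13.wid = 24  [B.acc + S₀.wid]
25. n14.cnt = 15  [terminal]
26. n13.acc = true  [S.wid == 24]
27. n13.fin = -9  [f.cnt * 3 - 54]
28. n15.wid = 5  [S₁.fin + S₀.wid + 18]
29. n16.live = 4  [terminal]
30. n17.cnt = -6  [terminal]
31. n18.lim = true  [terminal]
32. n15.acc = false  [d.lim == false]
33. n15.fin = 12  [(if d.lim then h.live else S.wid) + 8]
34. n9.acc = false  [B.acc > 28]
35. n9.fin = 23  [(if S₁.acc then S₀.wid else B.acc) + 27]
36. n19.live = -8  [terminal]
37. n2.acc = true  [B.val == false]
38. n2.fin = 15  [h.live * -2 - 1]
39. n1.val = true  [true]
40. n1.acc = -9  [S.fin - 24]
41. n20.wid = 5  [(if B.val then S₀.wid else B.acc) + 6]
42. n21.cnt = 17  [terminal]
43. n22.lab = false  [terminal]
44. n23.lab = false  [terminal]
45. n20.acc = true  [S.wid > 4]
46. n20.fin = 1  [f.cnt + S.wid - 21]
47. n24.lab = true  [terminal]
48. n0.acc = false  [false]
49. n0.fin = 12  [S₀.wid + 13]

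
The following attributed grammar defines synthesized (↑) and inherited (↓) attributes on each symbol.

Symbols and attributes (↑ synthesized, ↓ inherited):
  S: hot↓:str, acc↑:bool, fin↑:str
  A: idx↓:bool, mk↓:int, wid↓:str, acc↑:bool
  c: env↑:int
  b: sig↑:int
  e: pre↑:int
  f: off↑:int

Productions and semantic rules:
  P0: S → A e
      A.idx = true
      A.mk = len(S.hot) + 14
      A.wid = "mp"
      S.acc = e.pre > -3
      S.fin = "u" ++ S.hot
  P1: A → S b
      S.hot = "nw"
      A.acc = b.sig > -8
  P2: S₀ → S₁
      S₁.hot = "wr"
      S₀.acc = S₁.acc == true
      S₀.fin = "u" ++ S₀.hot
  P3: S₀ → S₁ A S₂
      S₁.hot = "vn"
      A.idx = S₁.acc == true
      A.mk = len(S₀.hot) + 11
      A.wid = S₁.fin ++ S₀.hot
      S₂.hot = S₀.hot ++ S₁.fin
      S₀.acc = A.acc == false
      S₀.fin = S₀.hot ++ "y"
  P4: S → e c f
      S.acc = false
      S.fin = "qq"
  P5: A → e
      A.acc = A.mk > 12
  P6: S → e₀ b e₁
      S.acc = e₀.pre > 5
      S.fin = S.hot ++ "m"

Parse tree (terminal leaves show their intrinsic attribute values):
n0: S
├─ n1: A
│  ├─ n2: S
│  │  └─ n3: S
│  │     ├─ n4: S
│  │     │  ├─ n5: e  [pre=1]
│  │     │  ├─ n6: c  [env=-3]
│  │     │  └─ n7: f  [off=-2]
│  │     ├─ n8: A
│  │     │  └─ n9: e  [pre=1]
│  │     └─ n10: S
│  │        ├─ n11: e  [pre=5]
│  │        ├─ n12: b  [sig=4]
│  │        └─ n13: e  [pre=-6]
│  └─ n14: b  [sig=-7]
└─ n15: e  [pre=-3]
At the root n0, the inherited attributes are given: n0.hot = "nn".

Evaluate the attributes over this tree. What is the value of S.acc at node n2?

false

1. n0.hot = "nn"  [given at root]
2. n1.idx = true  [true]
3. n1.mk = 16  [len(S.hot) + 14]
4. n1.wid = "mp"  ["mp"]
5. n2.hot = "nw"  ["nw"]
6. n3.hot = "wr"  ["wr"]
7. n4.hot = "vn"  ["vn"]
8. n5.pre = 1  [terminal]
9. n6.env = -3  [terminal]
10. n7.off = -2  [terminal]
11. n4.acc = false  [false]
12. n4.fin = "qq"  ["qq"]
13. n8.idx = false  [S₁.acc == true]
14. n8.mk = 13  [len(S₀.hot) + 11]
15. n8.wid = "qqwr"  [S₁.fin ++ S₀.hot]
16. n9.pre = 1  [terminal]
17. n8.acc = true  [A.mk > 12]
18. n10.hot = "wrqq"  [S₀.hot ++ S₁.fin]
19. n11.pre = 5  [terminal]
20. n12.sig = 4  [terminal]
21. n13.pre = -6  [terminal]
22. n10.acc = false  [e₀.pre > 5]
23. n10.fin = "wrqqm"  [S.hot ++ "m"]
24. n3.acc = false  [A.acc == false]
25. n3.fin = "wry"  [S₀.hot ++ "y"]
26. n2.acc = false  [S₁.acc == true]
27. n2.fin = "unw"  ["u" ++ S₀.hot]
28. n14.sig = -7  [terminal]
29. n1.acc = true  [b.sig > -8]
30. n15.pre = -3  [terminal]
31. n0.acc = false  [e.pre > -3]
32. n0.fin = "unn"  ["u" ++ S.hot]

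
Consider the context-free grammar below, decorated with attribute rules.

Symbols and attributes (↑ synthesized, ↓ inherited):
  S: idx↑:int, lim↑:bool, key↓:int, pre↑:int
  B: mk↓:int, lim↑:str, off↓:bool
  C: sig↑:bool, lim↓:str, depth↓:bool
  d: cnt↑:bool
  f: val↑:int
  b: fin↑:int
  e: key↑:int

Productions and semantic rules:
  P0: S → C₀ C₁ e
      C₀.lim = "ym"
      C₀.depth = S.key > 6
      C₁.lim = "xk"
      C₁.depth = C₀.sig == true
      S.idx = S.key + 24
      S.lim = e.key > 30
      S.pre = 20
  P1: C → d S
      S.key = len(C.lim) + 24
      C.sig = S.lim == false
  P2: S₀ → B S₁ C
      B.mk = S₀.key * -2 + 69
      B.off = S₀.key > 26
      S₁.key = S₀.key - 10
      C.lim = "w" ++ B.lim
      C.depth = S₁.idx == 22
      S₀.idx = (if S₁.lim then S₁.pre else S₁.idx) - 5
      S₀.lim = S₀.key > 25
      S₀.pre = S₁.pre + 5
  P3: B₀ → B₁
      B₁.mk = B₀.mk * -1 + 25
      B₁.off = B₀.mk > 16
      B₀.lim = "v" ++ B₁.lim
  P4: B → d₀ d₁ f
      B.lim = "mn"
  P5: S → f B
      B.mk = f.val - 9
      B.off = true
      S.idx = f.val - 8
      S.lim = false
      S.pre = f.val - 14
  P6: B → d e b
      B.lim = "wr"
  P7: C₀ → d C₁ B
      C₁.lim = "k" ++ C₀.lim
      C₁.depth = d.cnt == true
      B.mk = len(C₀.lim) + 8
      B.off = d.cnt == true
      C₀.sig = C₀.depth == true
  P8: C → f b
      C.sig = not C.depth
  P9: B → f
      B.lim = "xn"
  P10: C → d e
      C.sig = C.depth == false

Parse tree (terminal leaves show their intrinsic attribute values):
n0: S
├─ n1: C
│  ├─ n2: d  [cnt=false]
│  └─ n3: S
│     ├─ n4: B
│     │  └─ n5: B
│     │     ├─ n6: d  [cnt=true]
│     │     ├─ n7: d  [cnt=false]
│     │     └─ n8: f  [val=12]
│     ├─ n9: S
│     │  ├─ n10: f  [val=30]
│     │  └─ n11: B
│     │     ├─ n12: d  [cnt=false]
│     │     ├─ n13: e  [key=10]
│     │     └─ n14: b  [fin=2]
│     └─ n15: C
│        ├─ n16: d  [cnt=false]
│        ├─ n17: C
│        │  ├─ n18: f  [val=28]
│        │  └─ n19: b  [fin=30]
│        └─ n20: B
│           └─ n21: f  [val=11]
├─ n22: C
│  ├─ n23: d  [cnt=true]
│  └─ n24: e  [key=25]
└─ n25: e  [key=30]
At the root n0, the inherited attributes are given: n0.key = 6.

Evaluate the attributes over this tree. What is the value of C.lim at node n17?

1. n0.key = 6  [given at root]
2. n1.lim = "ym"  ["ym"]
3. n1.depth = false  [S.key > 6]
4. n2.cnt = false  [terminal]
5. n3.key = 26  [len(C.lim) + 24]
6. n4.mk = 17  [S₀.key * -2 + 69]
7. n4.off = false  [S₀.key > 26]
8. n5.mk = 8  [B₀.mk * -1 + 25]
9. n5.off = true  [B₀.mk > 16]
10. n6.cnt = true  [terminal]
11. n7.cnt = false  [terminal]
12. n8.val = 12  [terminal]
13. n5.lim = "mn"  ["mn"]
14. n4.lim = "vmn"  ["v" ++ B₁.lim]
15. n9.key = 16  [S₀.key - 10]
16. n10.val = 30  [terminal]
17. n11.mk = 21  [f.val - 9]
18. n11.off = true  [true]
19. n12.cnt = false  [terminal]
20. n13.key = 10  [terminal]
21. n14.fin = 2  [terminal]
22. n11.lim = "wr"  ["wr"]
23. n9.idx = 22  [f.val - 8]
24. n9.lim = false  [false]
25. n9.pre = 16  [f.val - 14]
26. n15.lim = "wvmn"  ["w" ++ B.lim]
27. n15.depth = true  [S₁.idx == 22]
28. n16.cnt = false  [terminal]
29. n17.lim = "kwvmn"  ["k" ++ C₀.lim]
30. n17.depth = false  [d.cnt == true]
31. n18.val = 28  [terminal]
32. n19.fin = 30  [terminal]
33. n17.sig = true  [not C.depth]
34. n20.mk = 12  [len(C₀.lim) + 8]
35. n20.off = false  [d.cnt == true]
36. n21.val = 11  [terminal]
37. n20.lim = "xn"  ["xn"]
38. n15.sig = true  [C₀.depth == true]
39. n3.idx = 17  [(if S₁.lim then S₁.pre else S₁.idx) - 5]
40. n3.lim = true  [S₀.key > 25]
41. n3.pre = 21  [S₁.pre + 5]
42. n1.sig = false  [S.lim == false]
43. n22.lim = "xk"  ["xk"]
44. n22.depth = false  [C₀.sig == true]
45. n23.cnt = true  [terminal]
46. n24.key = 25  [terminal]
47. n22.sig = true  [C.depth == false]
48. n25.key = 30  [terminal]
49. n0.idx = 30  [S.key + 24]
50. n0.lim = false  [e.key > 30]
51. n0.pre = 20  [20]

"kwvmn"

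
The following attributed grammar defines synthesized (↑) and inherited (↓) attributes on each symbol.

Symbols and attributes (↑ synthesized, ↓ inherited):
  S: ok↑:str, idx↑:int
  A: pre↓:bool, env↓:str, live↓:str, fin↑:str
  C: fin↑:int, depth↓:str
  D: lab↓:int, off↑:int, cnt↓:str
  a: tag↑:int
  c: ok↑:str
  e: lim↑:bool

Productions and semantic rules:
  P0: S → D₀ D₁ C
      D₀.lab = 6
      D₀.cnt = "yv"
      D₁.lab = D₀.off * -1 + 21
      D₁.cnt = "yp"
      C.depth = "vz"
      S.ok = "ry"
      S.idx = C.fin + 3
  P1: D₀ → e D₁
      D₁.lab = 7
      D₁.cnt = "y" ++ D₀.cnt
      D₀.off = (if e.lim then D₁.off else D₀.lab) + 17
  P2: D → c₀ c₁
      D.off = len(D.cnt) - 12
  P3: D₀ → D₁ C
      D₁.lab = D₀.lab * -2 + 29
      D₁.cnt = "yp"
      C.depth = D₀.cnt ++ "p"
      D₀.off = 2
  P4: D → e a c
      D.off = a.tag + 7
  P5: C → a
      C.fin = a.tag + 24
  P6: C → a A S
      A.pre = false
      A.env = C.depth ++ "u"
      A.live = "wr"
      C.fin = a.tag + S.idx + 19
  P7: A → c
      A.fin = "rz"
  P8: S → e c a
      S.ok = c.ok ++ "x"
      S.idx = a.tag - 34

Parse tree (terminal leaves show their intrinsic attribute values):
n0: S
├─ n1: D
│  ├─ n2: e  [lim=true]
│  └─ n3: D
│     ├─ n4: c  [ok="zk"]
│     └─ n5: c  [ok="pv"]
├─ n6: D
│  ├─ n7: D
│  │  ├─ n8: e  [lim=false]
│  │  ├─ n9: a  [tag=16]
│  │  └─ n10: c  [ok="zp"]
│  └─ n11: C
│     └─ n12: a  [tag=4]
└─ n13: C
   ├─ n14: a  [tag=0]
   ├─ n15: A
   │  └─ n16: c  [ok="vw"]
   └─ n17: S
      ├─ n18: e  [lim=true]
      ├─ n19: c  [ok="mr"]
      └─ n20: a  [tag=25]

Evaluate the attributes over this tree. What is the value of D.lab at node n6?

1. n1.lab = 6  [6]
2. n1.cnt = "yv"  ["yv"]
3. n2.lim = true  [terminal]
4. n3.lab = 7  [7]
5. n3.cnt = "yyv"  ["y" ++ D₀.cnt]
6. n4.ok = "zk"  [terminal]
7. n5.ok = "pv"  [terminal]
8. n3.off = -9  [len(D.cnt) - 12]
9. n1.off = 8  [(if e.lim then D₁.off else D₀.lab) + 17]
10. n6.lab = 13  [D₀.off * -1 + 21]
11. n6.cnt = "yp"  ["yp"]
12. n7.lab = 3  [D₀.lab * -2 + 29]
13. n7.cnt = "yp"  ["yp"]
14. n8.lim = false  [terminal]
15. n9.tag = 16  [terminal]
16. n10.ok = "zp"  [terminal]
17. n7.off = 23  [a.tag + 7]
18. n11.depth = "ypp"  [D₀.cnt ++ "p"]
19. n12.tag = 4  [terminal]
20. n11.fin = 28  [a.tag + 24]
21. n6.off = 2  [2]
22. n13.depth = "vz"  ["vz"]
23. n14.tag = 0  [terminal]
24. n15.pre = false  [false]
25. n15.env = "vzu"  [C.depth ++ "u"]
26. n15.live = "wr"  ["wr"]
27. n16.ok = "vw"  [terminal]
28. n15.fin = "rz"  ["rz"]
29. n18.lim = true  [terminal]
30. n19.ok = "mr"  [terminal]
31. n20.tag = 25  [terminal]
32. n17.ok = "mrx"  [c.ok ++ "x"]
33. n17.idx = -9  [a.tag - 34]
34. n13.fin = 10  [a.tag + S.idx + 19]
35. n0.ok = "ry"  ["ry"]
36. n0.idx = 13  [C.fin + 3]

13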